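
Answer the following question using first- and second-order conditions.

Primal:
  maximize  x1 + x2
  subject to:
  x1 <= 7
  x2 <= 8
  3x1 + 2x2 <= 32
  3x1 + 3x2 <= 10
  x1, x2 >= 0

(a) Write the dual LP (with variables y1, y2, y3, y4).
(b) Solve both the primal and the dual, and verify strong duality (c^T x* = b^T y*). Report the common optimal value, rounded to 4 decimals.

The standard primal-dual pair for 'max c^T x s.t. A x <= b, x >= 0' is:
  Dual:  min b^T y  s.t.  A^T y >= c,  y >= 0.

So the dual LP is:
  minimize  7y1 + 8y2 + 32y3 + 10y4
  subject to:
    y1 + 3y3 + 3y4 >= 1
    y2 + 2y3 + 3y4 >= 1
    y1, y2, y3, y4 >= 0

Solving the primal: x* = (3.3333, 0).
  primal value c^T x* = 3.3333.
Solving the dual: y* = (0, 0, 0, 0.3333).
  dual value b^T y* = 3.3333.
Strong duality: c^T x* = b^T y*. Confirmed.

3.3333


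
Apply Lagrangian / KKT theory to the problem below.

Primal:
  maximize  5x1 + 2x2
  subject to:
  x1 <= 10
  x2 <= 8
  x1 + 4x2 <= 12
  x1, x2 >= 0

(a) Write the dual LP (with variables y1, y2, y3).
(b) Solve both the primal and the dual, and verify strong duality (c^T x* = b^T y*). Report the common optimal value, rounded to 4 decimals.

The standard primal-dual pair for 'max c^T x s.t. A x <= b, x >= 0' is:
  Dual:  min b^T y  s.t.  A^T y >= c,  y >= 0.

So the dual LP is:
  minimize  10y1 + 8y2 + 12y3
  subject to:
    y1 + y3 >= 5
    y2 + 4y3 >= 2
    y1, y2, y3 >= 0

Solving the primal: x* = (10, 0.5).
  primal value c^T x* = 51.
Solving the dual: y* = (4.5, 0, 0.5).
  dual value b^T y* = 51.
Strong duality: c^T x* = b^T y*. Confirmed.

51


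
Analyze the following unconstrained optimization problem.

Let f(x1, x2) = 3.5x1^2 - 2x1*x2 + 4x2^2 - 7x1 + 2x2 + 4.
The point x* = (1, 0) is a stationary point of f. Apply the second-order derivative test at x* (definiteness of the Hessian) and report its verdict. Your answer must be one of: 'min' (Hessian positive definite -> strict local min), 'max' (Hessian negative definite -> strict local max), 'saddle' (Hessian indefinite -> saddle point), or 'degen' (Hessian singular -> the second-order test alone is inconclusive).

Compute the Hessian H = grad^2 f:
  H = [[7, -2], [-2, 8]]
Verify stationarity: grad f(x*) = H x* + g = (0, 0).
Eigenvalues of H: 5.4384, 9.5616.
Both eigenvalues > 0, so H is positive definite -> x* is a strict local min.

min


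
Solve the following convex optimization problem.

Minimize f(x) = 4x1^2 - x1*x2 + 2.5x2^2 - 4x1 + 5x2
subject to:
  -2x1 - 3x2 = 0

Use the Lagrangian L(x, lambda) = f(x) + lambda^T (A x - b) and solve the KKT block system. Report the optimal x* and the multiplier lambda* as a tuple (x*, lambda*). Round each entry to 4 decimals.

Form the Lagrangian:
  L(x, lambda) = (1/2) x^T Q x + c^T x + lambda^T (A x - b)
Stationarity (grad_x L = 0): Q x + c + A^T lambda = 0.
Primal feasibility: A x = b.

This gives the KKT block system:
  [ Q   A^T ] [ x     ]   [-c ]
  [ A    0  ] [ lambda ] = [ b ]

Solving the linear system:
  x*      = (0.6346, -0.4231)
  lambda* = (0.75)
  f(x*)   = -2.3269

x* = (0.6346, -0.4231), lambda* = (0.75)


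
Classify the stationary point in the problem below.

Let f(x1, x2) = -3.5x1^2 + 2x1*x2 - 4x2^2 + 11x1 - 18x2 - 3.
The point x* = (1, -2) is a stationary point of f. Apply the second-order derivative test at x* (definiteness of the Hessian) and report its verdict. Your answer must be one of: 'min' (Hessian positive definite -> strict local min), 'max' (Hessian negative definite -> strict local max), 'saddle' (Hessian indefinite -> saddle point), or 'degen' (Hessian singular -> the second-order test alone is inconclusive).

Compute the Hessian H = grad^2 f:
  H = [[-7, 2], [2, -8]]
Verify stationarity: grad f(x*) = H x* + g = (0, 0).
Eigenvalues of H: -9.5616, -5.4384.
Both eigenvalues < 0, so H is negative definite -> x* is a strict local max.

max


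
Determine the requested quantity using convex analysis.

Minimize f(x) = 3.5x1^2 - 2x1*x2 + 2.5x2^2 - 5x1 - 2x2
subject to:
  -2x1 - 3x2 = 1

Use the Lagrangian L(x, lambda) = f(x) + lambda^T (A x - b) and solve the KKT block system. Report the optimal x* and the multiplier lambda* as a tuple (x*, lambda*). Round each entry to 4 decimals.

Form the Lagrangian:
  L(x, lambda) = (1/2) x^T Q x + c^T x + lambda^T (A x - b)
Stationarity (grad_x L = 0): Q x + c + A^T lambda = 0.
Primal feasibility: A x = b.

This gives the KKT block system:
  [ Q   A^T ] [ x     ]   [-c ]
  [ A    0  ] [ lambda ] = [ b ]

Solving the linear system:
  x*      = (0.1589, -0.4393)
  lambda* = (-1.5047)
  f(x*)   = 0.7944

x* = (0.1589, -0.4393), lambda* = (-1.5047)


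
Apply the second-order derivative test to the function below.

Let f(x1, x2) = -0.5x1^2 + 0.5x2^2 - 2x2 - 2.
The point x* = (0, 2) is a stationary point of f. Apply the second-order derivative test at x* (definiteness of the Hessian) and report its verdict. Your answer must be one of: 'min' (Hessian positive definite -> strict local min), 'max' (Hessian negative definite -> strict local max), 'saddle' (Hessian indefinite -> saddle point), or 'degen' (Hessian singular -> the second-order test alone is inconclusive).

Compute the Hessian H = grad^2 f:
  H = [[-1, 0], [0, 1]]
Verify stationarity: grad f(x*) = H x* + g = (0, 0).
Eigenvalues of H: -1, 1.
Eigenvalues have mixed signs, so H is indefinite -> x* is a saddle point.

saddle


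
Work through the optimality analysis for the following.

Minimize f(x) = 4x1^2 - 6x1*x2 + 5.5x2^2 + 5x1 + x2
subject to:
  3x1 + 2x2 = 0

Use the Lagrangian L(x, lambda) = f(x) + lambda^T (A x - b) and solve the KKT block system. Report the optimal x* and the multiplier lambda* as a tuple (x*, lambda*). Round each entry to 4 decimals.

Form the Lagrangian:
  L(x, lambda) = (1/2) x^T Q x + c^T x + lambda^T (A x - b)
Stationarity (grad_x L = 0): Q x + c + A^T lambda = 0.
Primal feasibility: A x = b.

This gives the KKT block system:
  [ Q   A^T ] [ x     ]   [-c ]
  [ A    0  ] [ lambda ] = [ b ]

Solving the linear system:
  x*      = (-0.069, 0.1034)
  lambda* = (-1.2759)
  f(x*)   = -0.1207

x* = (-0.069, 0.1034), lambda* = (-1.2759)


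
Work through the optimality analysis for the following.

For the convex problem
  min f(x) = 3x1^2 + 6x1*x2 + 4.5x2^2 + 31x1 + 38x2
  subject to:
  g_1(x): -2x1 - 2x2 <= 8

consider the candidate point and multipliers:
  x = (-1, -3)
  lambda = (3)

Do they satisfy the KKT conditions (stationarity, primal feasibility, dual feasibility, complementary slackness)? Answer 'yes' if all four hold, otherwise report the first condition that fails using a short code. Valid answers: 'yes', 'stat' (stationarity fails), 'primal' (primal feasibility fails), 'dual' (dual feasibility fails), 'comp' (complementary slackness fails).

Gradient of f: grad f(x) = Q x + c = (7, 5)
Constraint values g_i(x) = a_i^T x - b_i:
  g_1((-1, -3)) = 0
Stationarity residual: grad f(x) + sum_i lambda_i a_i = (1, -1)
  -> stationarity FAILS
Primal feasibility (all g_i <= 0): OK
Dual feasibility (all lambda_i >= 0): OK
Complementary slackness (lambda_i * g_i(x) = 0 for all i): OK

Verdict: the first failing condition is stationarity -> stat.

stat


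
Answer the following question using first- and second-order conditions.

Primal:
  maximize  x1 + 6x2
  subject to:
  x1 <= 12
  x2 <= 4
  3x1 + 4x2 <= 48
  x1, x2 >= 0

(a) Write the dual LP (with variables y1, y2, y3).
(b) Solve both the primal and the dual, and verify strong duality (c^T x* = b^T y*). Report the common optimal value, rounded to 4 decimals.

The standard primal-dual pair for 'max c^T x s.t. A x <= b, x >= 0' is:
  Dual:  min b^T y  s.t.  A^T y >= c,  y >= 0.

So the dual LP is:
  minimize  12y1 + 4y2 + 48y3
  subject to:
    y1 + 3y3 >= 1
    y2 + 4y3 >= 6
    y1, y2, y3 >= 0

Solving the primal: x* = (10.6667, 4).
  primal value c^T x* = 34.6667.
Solving the dual: y* = (0, 4.6667, 0.3333).
  dual value b^T y* = 34.6667.
Strong duality: c^T x* = b^T y*. Confirmed.

34.6667


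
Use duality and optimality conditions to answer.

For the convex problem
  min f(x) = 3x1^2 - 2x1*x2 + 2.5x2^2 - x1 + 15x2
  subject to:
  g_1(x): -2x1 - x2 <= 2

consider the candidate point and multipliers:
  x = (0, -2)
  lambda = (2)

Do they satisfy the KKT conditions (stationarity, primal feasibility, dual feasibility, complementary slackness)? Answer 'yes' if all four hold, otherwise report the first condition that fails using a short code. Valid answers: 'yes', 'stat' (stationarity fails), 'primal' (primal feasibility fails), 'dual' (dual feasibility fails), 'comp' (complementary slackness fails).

Gradient of f: grad f(x) = Q x + c = (3, 5)
Constraint values g_i(x) = a_i^T x - b_i:
  g_1((0, -2)) = 0
Stationarity residual: grad f(x) + sum_i lambda_i a_i = (-1, 3)
  -> stationarity FAILS
Primal feasibility (all g_i <= 0): OK
Dual feasibility (all lambda_i >= 0): OK
Complementary slackness (lambda_i * g_i(x) = 0 for all i): OK

Verdict: the first failing condition is stationarity -> stat.

stat


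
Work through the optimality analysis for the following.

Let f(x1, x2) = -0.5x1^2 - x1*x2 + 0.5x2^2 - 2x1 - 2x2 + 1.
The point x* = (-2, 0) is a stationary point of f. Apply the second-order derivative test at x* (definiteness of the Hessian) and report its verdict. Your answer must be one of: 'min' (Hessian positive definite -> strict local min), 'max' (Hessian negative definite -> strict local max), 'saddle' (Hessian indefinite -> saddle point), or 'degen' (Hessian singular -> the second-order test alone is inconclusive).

Compute the Hessian H = grad^2 f:
  H = [[-1, -1], [-1, 1]]
Verify stationarity: grad f(x*) = H x* + g = (0, 0).
Eigenvalues of H: -1.4142, 1.4142.
Eigenvalues have mixed signs, so H is indefinite -> x* is a saddle point.

saddle


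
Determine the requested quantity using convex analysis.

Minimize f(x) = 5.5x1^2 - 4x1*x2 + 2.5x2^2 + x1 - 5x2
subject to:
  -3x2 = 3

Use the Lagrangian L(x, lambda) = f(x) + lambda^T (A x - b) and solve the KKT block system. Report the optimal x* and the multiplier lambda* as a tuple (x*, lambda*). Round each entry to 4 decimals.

Form the Lagrangian:
  L(x, lambda) = (1/2) x^T Q x + c^T x + lambda^T (A x - b)
Stationarity (grad_x L = 0): Q x + c + A^T lambda = 0.
Primal feasibility: A x = b.

This gives the KKT block system:
  [ Q   A^T ] [ x     ]   [-c ]
  [ A    0  ] [ lambda ] = [ b ]

Solving the linear system:
  x*      = (-0.4545, -1)
  lambda* = (-2.7273)
  f(x*)   = 6.3636

x* = (-0.4545, -1), lambda* = (-2.7273)


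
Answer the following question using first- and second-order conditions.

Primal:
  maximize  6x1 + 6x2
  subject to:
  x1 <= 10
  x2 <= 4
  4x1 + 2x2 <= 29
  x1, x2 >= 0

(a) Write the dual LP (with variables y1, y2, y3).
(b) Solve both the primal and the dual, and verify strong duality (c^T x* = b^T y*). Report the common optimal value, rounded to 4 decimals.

The standard primal-dual pair for 'max c^T x s.t. A x <= b, x >= 0' is:
  Dual:  min b^T y  s.t.  A^T y >= c,  y >= 0.

So the dual LP is:
  minimize  10y1 + 4y2 + 29y3
  subject to:
    y1 + 4y3 >= 6
    y2 + 2y3 >= 6
    y1, y2, y3 >= 0

Solving the primal: x* = (5.25, 4).
  primal value c^T x* = 55.5.
Solving the dual: y* = (0, 3, 1.5).
  dual value b^T y* = 55.5.
Strong duality: c^T x* = b^T y*. Confirmed.

55.5


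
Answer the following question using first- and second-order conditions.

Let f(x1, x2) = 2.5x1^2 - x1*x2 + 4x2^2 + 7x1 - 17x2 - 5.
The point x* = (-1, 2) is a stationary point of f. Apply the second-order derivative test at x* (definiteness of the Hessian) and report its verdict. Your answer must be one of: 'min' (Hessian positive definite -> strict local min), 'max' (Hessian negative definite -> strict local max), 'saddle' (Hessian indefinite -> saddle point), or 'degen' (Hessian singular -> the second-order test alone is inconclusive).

Compute the Hessian H = grad^2 f:
  H = [[5, -1], [-1, 8]]
Verify stationarity: grad f(x*) = H x* + g = (0, 0).
Eigenvalues of H: 4.6972, 8.3028.
Both eigenvalues > 0, so H is positive definite -> x* is a strict local min.

min


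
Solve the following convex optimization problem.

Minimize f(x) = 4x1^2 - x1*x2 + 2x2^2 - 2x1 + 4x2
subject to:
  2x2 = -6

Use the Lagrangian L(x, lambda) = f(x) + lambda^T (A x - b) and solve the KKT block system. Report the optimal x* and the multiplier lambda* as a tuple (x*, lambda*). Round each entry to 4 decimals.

Form the Lagrangian:
  L(x, lambda) = (1/2) x^T Q x + c^T x + lambda^T (A x - b)
Stationarity (grad_x L = 0): Q x + c + A^T lambda = 0.
Primal feasibility: A x = b.

This gives the KKT block system:
  [ Q   A^T ] [ x     ]   [-c ]
  [ A    0  ] [ lambda ] = [ b ]

Solving the linear system:
  x*      = (-0.125, -3)
  lambda* = (3.9375)
  f(x*)   = 5.9375

x* = (-0.125, -3), lambda* = (3.9375)


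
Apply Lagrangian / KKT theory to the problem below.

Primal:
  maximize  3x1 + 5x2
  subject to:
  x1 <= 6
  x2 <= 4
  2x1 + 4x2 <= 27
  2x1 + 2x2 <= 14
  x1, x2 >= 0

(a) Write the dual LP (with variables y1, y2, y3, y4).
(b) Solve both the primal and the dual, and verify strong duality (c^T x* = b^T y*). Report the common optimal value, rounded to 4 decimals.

The standard primal-dual pair for 'max c^T x s.t. A x <= b, x >= 0' is:
  Dual:  min b^T y  s.t.  A^T y >= c,  y >= 0.

So the dual LP is:
  minimize  6y1 + 4y2 + 27y3 + 14y4
  subject to:
    y1 + 2y3 + 2y4 >= 3
    y2 + 4y3 + 2y4 >= 5
    y1, y2, y3, y4 >= 0

Solving the primal: x* = (3, 4).
  primal value c^T x* = 29.
Solving the dual: y* = (0, 2, 0, 1.5).
  dual value b^T y* = 29.
Strong duality: c^T x* = b^T y*. Confirmed.

29


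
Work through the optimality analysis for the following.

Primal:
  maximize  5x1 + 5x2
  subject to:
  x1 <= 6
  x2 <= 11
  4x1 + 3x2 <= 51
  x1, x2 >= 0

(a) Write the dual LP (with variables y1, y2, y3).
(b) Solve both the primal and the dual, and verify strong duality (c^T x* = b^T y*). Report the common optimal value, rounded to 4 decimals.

The standard primal-dual pair for 'max c^T x s.t. A x <= b, x >= 0' is:
  Dual:  min b^T y  s.t.  A^T y >= c,  y >= 0.

So the dual LP is:
  minimize  6y1 + 11y2 + 51y3
  subject to:
    y1 + 4y3 >= 5
    y2 + 3y3 >= 5
    y1, y2, y3 >= 0

Solving the primal: x* = (4.5, 11).
  primal value c^T x* = 77.5.
Solving the dual: y* = (0, 1.25, 1.25).
  dual value b^T y* = 77.5.
Strong duality: c^T x* = b^T y*. Confirmed.

77.5


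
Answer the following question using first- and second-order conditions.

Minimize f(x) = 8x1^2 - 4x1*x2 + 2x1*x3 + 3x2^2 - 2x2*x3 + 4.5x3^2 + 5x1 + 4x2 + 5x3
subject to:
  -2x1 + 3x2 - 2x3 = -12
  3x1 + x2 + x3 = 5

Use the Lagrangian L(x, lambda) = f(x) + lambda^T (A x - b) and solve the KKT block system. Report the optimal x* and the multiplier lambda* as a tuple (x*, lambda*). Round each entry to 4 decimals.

Form the Lagrangian:
  L(x, lambda) = (1/2) x^T Q x + c^T x + lambda^T (A x - b)
Stationarity (grad_x L = 0): Q x + c + A^T lambda = 0.
Primal feasibility: A x = b.

This gives the KKT block system:
  [ Q   A^T ] [ x     ]   [-c ]
  [ A    0  ] [ lambda ] = [ b ]

Solving the linear system:
  x*      = (1.7591, -1.8073, 1.53)
  lambda* = (8.5686, -8.7658)
  f(x*)   = 77.934

x* = (1.7591, -1.8073, 1.53), lambda* = (8.5686, -8.7658)


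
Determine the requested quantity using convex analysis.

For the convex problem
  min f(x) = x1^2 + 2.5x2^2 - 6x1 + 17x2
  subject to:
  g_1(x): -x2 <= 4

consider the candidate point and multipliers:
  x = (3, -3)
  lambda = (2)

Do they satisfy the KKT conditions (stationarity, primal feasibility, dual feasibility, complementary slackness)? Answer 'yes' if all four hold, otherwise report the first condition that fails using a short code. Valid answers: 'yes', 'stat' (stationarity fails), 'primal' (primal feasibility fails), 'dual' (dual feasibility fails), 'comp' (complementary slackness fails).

Gradient of f: grad f(x) = Q x + c = (0, 2)
Constraint values g_i(x) = a_i^T x - b_i:
  g_1((3, -3)) = -1
Stationarity residual: grad f(x) + sum_i lambda_i a_i = (0, 0)
  -> stationarity OK
Primal feasibility (all g_i <= 0): OK
Dual feasibility (all lambda_i >= 0): OK
Complementary slackness (lambda_i * g_i(x) = 0 for all i): FAILS

Verdict: the first failing condition is complementary_slackness -> comp.

comp


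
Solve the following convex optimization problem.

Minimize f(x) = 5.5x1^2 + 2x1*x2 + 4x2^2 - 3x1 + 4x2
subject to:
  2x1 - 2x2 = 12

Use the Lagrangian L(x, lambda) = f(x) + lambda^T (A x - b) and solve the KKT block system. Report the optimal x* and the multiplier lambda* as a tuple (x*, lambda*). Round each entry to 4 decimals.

Form the Lagrangian:
  L(x, lambda) = (1/2) x^T Q x + c^T x + lambda^T (A x - b)
Stationarity (grad_x L = 0): Q x + c + A^T lambda = 0.
Primal feasibility: A x = b.

This gives the KKT block system:
  [ Q   A^T ] [ x     ]   [-c ]
  [ A    0  ] [ lambda ] = [ b ]

Solving the linear system:
  x*      = (2.5652, -3.4348)
  lambda* = (-9.1739)
  f(x*)   = 44.3261

x* = (2.5652, -3.4348), lambda* = (-9.1739)


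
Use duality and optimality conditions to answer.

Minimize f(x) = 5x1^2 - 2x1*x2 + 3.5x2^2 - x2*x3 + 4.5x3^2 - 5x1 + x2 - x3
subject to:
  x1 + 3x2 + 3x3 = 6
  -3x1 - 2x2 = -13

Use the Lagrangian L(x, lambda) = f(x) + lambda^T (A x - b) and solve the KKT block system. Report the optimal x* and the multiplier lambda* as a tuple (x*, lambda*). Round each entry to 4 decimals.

Form the Lagrangian:
  L(x, lambda) = (1/2) x^T Q x + c^T x + lambda^T (A x - b)
Stationarity (grad_x L = 0): Q x + c + A^T lambda = 0.
Primal feasibility: A x = b.

This gives the KKT block system:
  [ Q   A^T ] [ x     ]   [-c ]
  [ A    0  ] [ lambda ] = [ b ]

Solving the linear system:
  x*      = (3.1684, 1.7474, -0.8035)
  lambda* = (3.3263, 8.8386)
  f(x*)   = 40.8263

x* = (3.1684, 1.7474, -0.8035), lambda* = (3.3263, 8.8386)


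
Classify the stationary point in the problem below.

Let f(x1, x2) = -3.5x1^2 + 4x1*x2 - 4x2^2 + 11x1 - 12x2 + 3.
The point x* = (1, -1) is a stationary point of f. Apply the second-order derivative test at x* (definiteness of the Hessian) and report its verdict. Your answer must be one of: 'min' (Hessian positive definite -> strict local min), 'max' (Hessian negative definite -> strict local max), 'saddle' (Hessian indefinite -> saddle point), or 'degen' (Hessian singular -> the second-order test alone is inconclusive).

Compute the Hessian H = grad^2 f:
  H = [[-7, 4], [4, -8]]
Verify stationarity: grad f(x*) = H x* + g = (0, 0).
Eigenvalues of H: -11.5311, -3.4689.
Both eigenvalues < 0, so H is negative definite -> x* is a strict local max.

max


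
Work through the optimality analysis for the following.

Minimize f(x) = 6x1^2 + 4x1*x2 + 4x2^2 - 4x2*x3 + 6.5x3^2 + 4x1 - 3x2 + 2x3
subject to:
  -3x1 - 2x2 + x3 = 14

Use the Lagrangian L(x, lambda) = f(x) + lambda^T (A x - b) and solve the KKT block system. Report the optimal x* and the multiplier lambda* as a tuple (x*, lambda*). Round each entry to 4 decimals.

Form the Lagrangian:
  L(x, lambda) = (1/2) x^T Q x + c^T x + lambda^T (A x - b)
Stationarity (grad_x L = 0): Q x + c + A^T lambda = 0.
Primal feasibility: A x = b.

This gives the KKT block system:
  [ Q   A^T ] [ x     ]   [-c ]
  [ A    0  ] [ lambda ] = [ b ]

Solving the linear system:
  x*      = (-3.6521, -1.2126, 0.6186)
  lambda* = (-14.8918)
  f(x*)   = 99.3756

x* = (-3.6521, -1.2126, 0.6186), lambda* = (-14.8918)


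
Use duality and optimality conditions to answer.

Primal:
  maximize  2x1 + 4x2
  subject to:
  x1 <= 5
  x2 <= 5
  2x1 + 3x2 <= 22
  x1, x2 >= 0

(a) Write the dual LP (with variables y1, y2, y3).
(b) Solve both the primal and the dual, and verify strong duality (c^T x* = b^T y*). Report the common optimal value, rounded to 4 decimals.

The standard primal-dual pair for 'max c^T x s.t. A x <= b, x >= 0' is:
  Dual:  min b^T y  s.t.  A^T y >= c,  y >= 0.

So the dual LP is:
  minimize  5y1 + 5y2 + 22y3
  subject to:
    y1 + 2y3 >= 2
    y2 + 3y3 >= 4
    y1, y2, y3 >= 0

Solving the primal: x* = (3.5, 5).
  primal value c^T x* = 27.
Solving the dual: y* = (0, 1, 1).
  dual value b^T y* = 27.
Strong duality: c^T x* = b^T y*. Confirmed.

27


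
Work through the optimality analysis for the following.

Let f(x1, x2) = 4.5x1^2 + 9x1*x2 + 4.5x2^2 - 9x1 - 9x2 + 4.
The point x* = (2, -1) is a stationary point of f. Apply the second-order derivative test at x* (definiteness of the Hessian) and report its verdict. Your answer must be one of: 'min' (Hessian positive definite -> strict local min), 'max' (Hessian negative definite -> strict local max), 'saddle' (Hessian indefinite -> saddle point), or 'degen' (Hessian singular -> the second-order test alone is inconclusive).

Compute the Hessian H = grad^2 f:
  H = [[9, 9], [9, 9]]
Verify stationarity: grad f(x*) = H x* + g = (0, 0).
Eigenvalues of H: 0, 18.
H has a zero eigenvalue (singular; positive semidefinite but not definite), so H is neither positive definite, negative definite, nor indefinite. The second-order test alone is inconclusive -> degen.
(Indeed, f is constant along the null direction of H through x*, so x* is not a strict local extremum.)

degen


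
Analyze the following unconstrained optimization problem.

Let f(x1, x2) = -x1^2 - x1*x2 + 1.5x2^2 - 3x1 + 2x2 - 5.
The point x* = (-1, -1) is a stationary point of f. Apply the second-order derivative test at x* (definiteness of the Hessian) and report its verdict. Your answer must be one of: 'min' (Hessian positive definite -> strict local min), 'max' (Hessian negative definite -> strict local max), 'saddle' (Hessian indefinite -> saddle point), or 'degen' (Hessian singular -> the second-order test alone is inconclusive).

Compute the Hessian H = grad^2 f:
  H = [[-2, -1], [-1, 3]]
Verify stationarity: grad f(x*) = H x* + g = (0, 0).
Eigenvalues of H: -2.1926, 3.1926.
Eigenvalues have mixed signs, so H is indefinite -> x* is a saddle point.

saddle


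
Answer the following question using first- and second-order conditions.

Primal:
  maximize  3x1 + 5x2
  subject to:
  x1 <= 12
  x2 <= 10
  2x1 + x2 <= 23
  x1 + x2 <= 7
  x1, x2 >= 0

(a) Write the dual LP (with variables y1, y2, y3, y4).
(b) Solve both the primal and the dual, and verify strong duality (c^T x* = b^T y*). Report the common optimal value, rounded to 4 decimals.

The standard primal-dual pair for 'max c^T x s.t. A x <= b, x >= 0' is:
  Dual:  min b^T y  s.t.  A^T y >= c,  y >= 0.

So the dual LP is:
  minimize  12y1 + 10y2 + 23y3 + 7y4
  subject to:
    y1 + 2y3 + y4 >= 3
    y2 + y3 + y4 >= 5
    y1, y2, y3, y4 >= 0

Solving the primal: x* = (0, 7).
  primal value c^T x* = 35.
Solving the dual: y* = (0, 0, 0, 5).
  dual value b^T y* = 35.
Strong duality: c^T x* = b^T y*. Confirmed.

35


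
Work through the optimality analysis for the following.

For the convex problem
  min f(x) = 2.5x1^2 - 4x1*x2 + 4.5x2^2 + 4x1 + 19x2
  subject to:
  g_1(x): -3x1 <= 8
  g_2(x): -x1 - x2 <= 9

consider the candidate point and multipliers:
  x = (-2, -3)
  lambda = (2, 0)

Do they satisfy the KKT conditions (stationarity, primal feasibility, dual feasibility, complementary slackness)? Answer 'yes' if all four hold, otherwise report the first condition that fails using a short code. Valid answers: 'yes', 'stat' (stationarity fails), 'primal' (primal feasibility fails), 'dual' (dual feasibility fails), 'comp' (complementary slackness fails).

Gradient of f: grad f(x) = Q x + c = (6, 0)
Constraint values g_i(x) = a_i^T x - b_i:
  g_1((-2, -3)) = -2
  g_2((-2, -3)) = -4
Stationarity residual: grad f(x) + sum_i lambda_i a_i = (0, 0)
  -> stationarity OK
Primal feasibility (all g_i <= 0): OK
Dual feasibility (all lambda_i >= 0): OK
Complementary slackness (lambda_i * g_i(x) = 0 for all i): FAILS

Verdict: the first failing condition is complementary_slackness -> comp.

comp


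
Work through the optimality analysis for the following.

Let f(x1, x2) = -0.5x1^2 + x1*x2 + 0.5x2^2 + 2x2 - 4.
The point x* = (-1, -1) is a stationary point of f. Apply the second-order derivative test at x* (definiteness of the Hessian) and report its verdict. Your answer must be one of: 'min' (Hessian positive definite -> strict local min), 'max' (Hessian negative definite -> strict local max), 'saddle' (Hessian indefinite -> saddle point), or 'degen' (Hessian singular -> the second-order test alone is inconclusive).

Compute the Hessian H = grad^2 f:
  H = [[-1, 1], [1, 1]]
Verify stationarity: grad f(x*) = H x* + g = (0, 0).
Eigenvalues of H: -1.4142, 1.4142.
Eigenvalues have mixed signs, so H is indefinite -> x* is a saddle point.

saddle


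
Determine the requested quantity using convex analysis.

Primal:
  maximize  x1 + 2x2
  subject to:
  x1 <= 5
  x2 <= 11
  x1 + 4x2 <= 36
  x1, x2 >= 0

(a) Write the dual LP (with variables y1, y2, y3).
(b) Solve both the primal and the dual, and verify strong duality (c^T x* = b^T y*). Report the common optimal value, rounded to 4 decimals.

The standard primal-dual pair for 'max c^T x s.t. A x <= b, x >= 0' is:
  Dual:  min b^T y  s.t.  A^T y >= c,  y >= 0.

So the dual LP is:
  minimize  5y1 + 11y2 + 36y3
  subject to:
    y1 + y3 >= 1
    y2 + 4y3 >= 2
    y1, y2, y3 >= 0

Solving the primal: x* = (5, 7.75).
  primal value c^T x* = 20.5.
Solving the dual: y* = (0.5, 0, 0.5).
  dual value b^T y* = 20.5.
Strong duality: c^T x* = b^T y*. Confirmed.

20.5


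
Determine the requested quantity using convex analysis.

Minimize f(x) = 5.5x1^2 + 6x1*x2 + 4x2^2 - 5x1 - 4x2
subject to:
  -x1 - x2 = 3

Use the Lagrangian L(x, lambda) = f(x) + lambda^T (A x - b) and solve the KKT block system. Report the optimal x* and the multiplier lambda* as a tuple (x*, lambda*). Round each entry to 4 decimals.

Form the Lagrangian:
  L(x, lambda) = (1/2) x^T Q x + c^T x + lambda^T (A x - b)
Stationarity (grad_x L = 0): Q x + c + A^T lambda = 0.
Primal feasibility: A x = b.

This gives the KKT block system:
  [ Q   A^T ] [ x     ]   [-c ]
  [ A    0  ] [ lambda ] = [ b ]

Solving the linear system:
  x*      = (-0.7143, -2.2857)
  lambda* = (-26.5714)
  f(x*)   = 46.2143

x* = (-0.7143, -2.2857), lambda* = (-26.5714)


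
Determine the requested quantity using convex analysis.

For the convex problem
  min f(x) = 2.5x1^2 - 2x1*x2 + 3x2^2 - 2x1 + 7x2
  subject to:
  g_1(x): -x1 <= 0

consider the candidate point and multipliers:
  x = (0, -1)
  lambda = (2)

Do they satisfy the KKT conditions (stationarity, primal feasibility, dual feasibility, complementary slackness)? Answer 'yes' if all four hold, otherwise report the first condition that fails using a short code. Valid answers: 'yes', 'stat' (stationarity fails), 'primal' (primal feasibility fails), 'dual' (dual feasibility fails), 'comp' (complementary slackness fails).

Gradient of f: grad f(x) = Q x + c = (0, 1)
Constraint values g_i(x) = a_i^T x - b_i:
  g_1((0, -1)) = 0
Stationarity residual: grad f(x) + sum_i lambda_i a_i = (-2, 1)
  -> stationarity FAILS
Primal feasibility (all g_i <= 0): OK
Dual feasibility (all lambda_i >= 0): OK
Complementary slackness (lambda_i * g_i(x) = 0 for all i): OK

Verdict: the first failing condition is stationarity -> stat.

stat


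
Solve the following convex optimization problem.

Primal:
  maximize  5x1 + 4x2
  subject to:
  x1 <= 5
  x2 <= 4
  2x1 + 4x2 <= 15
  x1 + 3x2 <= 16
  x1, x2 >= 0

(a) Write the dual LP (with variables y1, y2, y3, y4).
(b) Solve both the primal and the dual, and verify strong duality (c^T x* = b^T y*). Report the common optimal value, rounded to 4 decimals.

The standard primal-dual pair for 'max c^T x s.t. A x <= b, x >= 0' is:
  Dual:  min b^T y  s.t.  A^T y >= c,  y >= 0.

So the dual LP is:
  minimize  5y1 + 4y2 + 15y3 + 16y4
  subject to:
    y1 + 2y3 + y4 >= 5
    y2 + 4y3 + 3y4 >= 4
    y1, y2, y3, y4 >= 0

Solving the primal: x* = (5, 1.25).
  primal value c^T x* = 30.
Solving the dual: y* = (3, 0, 1, 0).
  dual value b^T y* = 30.
Strong duality: c^T x* = b^T y*. Confirmed.

30


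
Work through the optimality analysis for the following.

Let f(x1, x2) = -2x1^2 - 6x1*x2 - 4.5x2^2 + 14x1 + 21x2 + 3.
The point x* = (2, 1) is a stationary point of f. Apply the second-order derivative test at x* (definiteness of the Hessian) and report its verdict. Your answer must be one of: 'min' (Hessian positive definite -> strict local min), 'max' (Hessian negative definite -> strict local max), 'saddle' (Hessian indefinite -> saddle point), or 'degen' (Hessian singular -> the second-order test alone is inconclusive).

Compute the Hessian H = grad^2 f:
  H = [[-4, -6], [-6, -9]]
Verify stationarity: grad f(x*) = H x* + g = (0, 0).
Eigenvalues of H: -13, 0.
H has a zero eigenvalue (singular; negative semidefinite but not definite), so H is neither positive definite, negative definite, nor indefinite. The second-order test alone is inconclusive -> degen.
(Indeed, f is constant along the null direction of H through x*, so x* is not a strict local extremum.)

degen


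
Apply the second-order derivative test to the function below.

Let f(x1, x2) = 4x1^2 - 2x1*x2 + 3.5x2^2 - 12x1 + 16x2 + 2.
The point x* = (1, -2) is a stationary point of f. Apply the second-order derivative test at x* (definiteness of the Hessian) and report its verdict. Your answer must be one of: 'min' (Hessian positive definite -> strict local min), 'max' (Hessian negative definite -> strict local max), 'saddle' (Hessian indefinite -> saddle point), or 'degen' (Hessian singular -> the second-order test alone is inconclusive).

Compute the Hessian H = grad^2 f:
  H = [[8, -2], [-2, 7]]
Verify stationarity: grad f(x*) = H x* + g = (0, 0).
Eigenvalues of H: 5.4384, 9.5616.
Both eigenvalues > 0, so H is positive definite -> x* is a strict local min.

min


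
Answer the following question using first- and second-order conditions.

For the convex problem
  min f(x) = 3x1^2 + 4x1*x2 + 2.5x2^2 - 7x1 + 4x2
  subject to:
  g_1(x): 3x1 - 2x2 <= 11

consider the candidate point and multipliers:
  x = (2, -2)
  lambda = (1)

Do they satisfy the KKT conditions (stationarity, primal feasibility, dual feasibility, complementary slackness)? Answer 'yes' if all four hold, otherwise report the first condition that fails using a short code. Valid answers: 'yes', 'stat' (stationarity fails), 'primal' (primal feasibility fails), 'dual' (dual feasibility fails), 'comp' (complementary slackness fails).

Gradient of f: grad f(x) = Q x + c = (-3, 2)
Constraint values g_i(x) = a_i^T x - b_i:
  g_1((2, -2)) = -1
Stationarity residual: grad f(x) + sum_i lambda_i a_i = (0, 0)
  -> stationarity OK
Primal feasibility (all g_i <= 0): OK
Dual feasibility (all lambda_i >= 0): OK
Complementary slackness (lambda_i * g_i(x) = 0 for all i): FAILS

Verdict: the first failing condition is complementary_slackness -> comp.

comp


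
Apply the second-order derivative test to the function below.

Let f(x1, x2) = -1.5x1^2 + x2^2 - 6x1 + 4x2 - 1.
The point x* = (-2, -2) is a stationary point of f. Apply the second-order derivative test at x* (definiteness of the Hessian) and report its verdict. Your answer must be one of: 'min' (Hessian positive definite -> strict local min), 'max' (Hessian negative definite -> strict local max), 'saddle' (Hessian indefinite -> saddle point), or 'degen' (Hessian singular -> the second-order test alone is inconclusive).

Compute the Hessian H = grad^2 f:
  H = [[-3, 0], [0, 2]]
Verify stationarity: grad f(x*) = H x* + g = (0, 0).
Eigenvalues of H: -3, 2.
Eigenvalues have mixed signs, so H is indefinite -> x* is a saddle point.

saddle


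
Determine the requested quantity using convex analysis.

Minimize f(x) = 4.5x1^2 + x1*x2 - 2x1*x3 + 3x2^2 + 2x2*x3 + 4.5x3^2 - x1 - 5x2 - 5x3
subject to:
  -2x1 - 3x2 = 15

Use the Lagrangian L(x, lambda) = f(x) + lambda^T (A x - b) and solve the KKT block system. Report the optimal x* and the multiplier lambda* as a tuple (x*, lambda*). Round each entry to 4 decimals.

Form the Lagrangian:
  L(x, lambda) = (1/2) x^T Q x + c^T x + lambda^T (A x - b)
Stationarity (grad_x L = 0): Q x + c + A^T lambda = 0.
Primal feasibility: A x = b.

This gives the KKT block system:
  [ Q   A^T ] [ x     ]   [-c ]
  [ A    0  ] [ lambda ] = [ b ]

Solving the linear system:
  x*      = (-1.2944, -4.137, 1.1872)
  lambda* = (-9.5807)
  f(x*)   = 79.8772

x* = (-1.2944, -4.137, 1.1872), lambda* = (-9.5807)


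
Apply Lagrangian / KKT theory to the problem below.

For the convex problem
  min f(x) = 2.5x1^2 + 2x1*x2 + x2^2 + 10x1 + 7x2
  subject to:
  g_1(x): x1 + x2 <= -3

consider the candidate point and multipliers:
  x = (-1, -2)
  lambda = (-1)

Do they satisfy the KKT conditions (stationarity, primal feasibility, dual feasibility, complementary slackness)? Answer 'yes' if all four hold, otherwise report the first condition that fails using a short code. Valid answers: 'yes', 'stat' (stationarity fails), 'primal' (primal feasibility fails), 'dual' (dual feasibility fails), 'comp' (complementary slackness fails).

Gradient of f: grad f(x) = Q x + c = (1, 1)
Constraint values g_i(x) = a_i^T x - b_i:
  g_1((-1, -2)) = 0
Stationarity residual: grad f(x) + sum_i lambda_i a_i = (0, 0)
  -> stationarity OK
Primal feasibility (all g_i <= 0): OK
Dual feasibility (all lambda_i >= 0): FAILS
Complementary slackness (lambda_i * g_i(x) = 0 for all i): OK

Verdict: the first failing condition is dual_feasibility -> dual.

dual


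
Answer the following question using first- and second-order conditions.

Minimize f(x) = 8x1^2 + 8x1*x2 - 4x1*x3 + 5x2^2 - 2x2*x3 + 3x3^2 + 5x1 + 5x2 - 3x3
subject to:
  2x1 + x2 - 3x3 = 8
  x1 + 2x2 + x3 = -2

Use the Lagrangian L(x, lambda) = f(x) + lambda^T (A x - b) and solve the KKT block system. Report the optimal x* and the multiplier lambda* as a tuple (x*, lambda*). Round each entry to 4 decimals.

Form the Lagrangian:
  L(x, lambda) = (1/2) x^T Q x + c^T x + lambda^T (A x - b)
Stationarity (grad_x L = 0): Q x + c + A^T lambda = 0.
Primal feasibility: A x = b.

This gives the KKT block system:
  [ Q   A^T ] [ x     ]   [-c ]
  [ A    0  ] [ lambda ] = [ b ]

Solving the linear system:
  x*      = (-0.0167, 0.2976, -2.5786)
  lambda* = (-7.2857, -2.8571)
  f(x*)   = 30.856

x* = (-0.0167, 0.2976, -2.5786), lambda* = (-7.2857, -2.8571)


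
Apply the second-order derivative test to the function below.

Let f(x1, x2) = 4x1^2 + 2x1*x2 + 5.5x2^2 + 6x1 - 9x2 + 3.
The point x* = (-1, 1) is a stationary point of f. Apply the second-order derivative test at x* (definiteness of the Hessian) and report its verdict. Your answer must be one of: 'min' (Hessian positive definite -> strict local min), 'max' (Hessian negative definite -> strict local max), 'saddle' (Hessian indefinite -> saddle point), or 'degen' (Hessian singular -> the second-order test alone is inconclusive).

Compute the Hessian H = grad^2 f:
  H = [[8, 2], [2, 11]]
Verify stationarity: grad f(x*) = H x* + g = (0, 0).
Eigenvalues of H: 7, 12.
Both eigenvalues > 0, so H is positive definite -> x* is a strict local min.

min


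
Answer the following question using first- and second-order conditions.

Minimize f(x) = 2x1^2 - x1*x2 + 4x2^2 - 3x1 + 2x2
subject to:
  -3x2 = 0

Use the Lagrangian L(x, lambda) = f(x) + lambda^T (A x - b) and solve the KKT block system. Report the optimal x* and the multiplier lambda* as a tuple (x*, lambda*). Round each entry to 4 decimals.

Form the Lagrangian:
  L(x, lambda) = (1/2) x^T Q x + c^T x + lambda^T (A x - b)
Stationarity (grad_x L = 0): Q x + c + A^T lambda = 0.
Primal feasibility: A x = b.

This gives the KKT block system:
  [ Q   A^T ] [ x     ]   [-c ]
  [ A    0  ] [ lambda ] = [ b ]

Solving the linear system:
  x*      = (0.75, 0)
  lambda* = (0.4167)
  f(x*)   = -1.125

x* = (0.75, 0), lambda* = (0.4167)


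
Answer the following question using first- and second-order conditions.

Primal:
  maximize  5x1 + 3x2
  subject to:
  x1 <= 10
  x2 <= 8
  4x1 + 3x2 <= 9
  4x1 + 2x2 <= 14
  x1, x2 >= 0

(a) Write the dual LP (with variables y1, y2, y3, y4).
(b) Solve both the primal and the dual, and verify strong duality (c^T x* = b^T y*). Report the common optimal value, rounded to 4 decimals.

The standard primal-dual pair for 'max c^T x s.t. A x <= b, x >= 0' is:
  Dual:  min b^T y  s.t.  A^T y >= c,  y >= 0.

So the dual LP is:
  minimize  10y1 + 8y2 + 9y3 + 14y4
  subject to:
    y1 + 4y3 + 4y4 >= 5
    y2 + 3y3 + 2y4 >= 3
    y1, y2, y3, y4 >= 0

Solving the primal: x* = (2.25, 0).
  primal value c^T x* = 11.25.
Solving the dual: y* = (0, 0, 1.25, 0).
  dual value b^T y* = 11.25.
Strong duality: c^T x* = b^T y*. Confirmed.

11.25


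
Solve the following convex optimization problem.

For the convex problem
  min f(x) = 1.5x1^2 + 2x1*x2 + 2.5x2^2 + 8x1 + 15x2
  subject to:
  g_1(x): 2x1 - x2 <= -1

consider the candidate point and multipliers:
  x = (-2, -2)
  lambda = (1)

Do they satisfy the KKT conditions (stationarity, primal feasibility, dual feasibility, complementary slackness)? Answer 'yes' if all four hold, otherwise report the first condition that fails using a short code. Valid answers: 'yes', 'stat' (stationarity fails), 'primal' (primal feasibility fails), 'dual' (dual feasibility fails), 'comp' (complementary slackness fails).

Gradient of f: grad f(x) = Q x + c = (-2, 1)
Constraint values g_i(x) = a_i^T x - b_i:
  g_1((-2, -2)) = -1
Stationarity residual: grad f(x) + sum_i lambda_i a_i = (0, 0)
  -> stationarity OK
Primal feasibility (all g_i <= 0): OK
Dual feasibility (all lambda_i >= 0): OK
Complementary slackness (lambda_i * g_i(x) = 0 for all i): FAILS

Verdict: the first failing condition is complementary_slackness -> comp.

comp


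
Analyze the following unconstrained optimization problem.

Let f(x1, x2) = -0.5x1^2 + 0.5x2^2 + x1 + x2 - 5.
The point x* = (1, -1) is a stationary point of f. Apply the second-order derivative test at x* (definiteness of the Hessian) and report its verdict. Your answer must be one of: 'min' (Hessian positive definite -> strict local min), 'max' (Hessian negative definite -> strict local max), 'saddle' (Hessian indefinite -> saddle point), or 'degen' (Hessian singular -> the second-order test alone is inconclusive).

Compute the Hessian H = grad^2 f:
  H = [[-1, 0], [0, 1]]
Verify stationarity: grad f(x*) = H x* + g = (0, 0).
Eigenvalues of H: -1, 1.
Eigenvalues have mixed signs, so H is indefinite -> x* is a saddle point.

saddle


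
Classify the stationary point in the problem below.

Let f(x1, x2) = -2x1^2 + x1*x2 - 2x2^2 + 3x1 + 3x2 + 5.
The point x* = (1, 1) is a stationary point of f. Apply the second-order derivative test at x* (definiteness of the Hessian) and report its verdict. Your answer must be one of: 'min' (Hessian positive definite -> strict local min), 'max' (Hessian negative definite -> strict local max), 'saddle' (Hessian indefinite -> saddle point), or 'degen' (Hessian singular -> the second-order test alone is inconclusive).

Compute the Hessian H = grad^2 f:
  H = [[-4, 1], [1, -4]]
Verify stationarity: grad f(x*) = H x* + g = (0, 0).
Eigenvalues of H: -5, -3.
Both eigenvalues < 0, so H is negative definite -> x* is a strict local max.

max


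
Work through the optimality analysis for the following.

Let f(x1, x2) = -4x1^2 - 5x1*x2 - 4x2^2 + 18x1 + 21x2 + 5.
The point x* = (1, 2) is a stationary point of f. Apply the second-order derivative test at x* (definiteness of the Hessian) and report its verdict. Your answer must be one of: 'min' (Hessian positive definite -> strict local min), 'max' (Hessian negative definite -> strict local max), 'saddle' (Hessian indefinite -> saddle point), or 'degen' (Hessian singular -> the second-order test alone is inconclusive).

Compute the Hessian H = grad^2 f:
  H = [[-8, -5], [-5, -8]]
Verify stationarity: grad f(x*) = H x* + g = (0, 0).
Eigenvalues of H: -13, -3.
Both eigenvalues < 0, so H is negative definite -> x* is a strict local max.

max


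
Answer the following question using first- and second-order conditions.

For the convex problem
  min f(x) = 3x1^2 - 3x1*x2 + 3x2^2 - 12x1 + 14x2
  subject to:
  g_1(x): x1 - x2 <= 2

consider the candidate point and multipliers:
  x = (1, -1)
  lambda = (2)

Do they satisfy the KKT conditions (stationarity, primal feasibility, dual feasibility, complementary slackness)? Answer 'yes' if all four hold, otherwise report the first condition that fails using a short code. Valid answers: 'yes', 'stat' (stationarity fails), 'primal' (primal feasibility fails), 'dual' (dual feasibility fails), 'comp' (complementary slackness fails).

Gradient of f: grad f(x) = Q x + c = (-3, 5)
Constraint values g_i(x) = a_i^T x - b_i:
  g_1((1, -1)) = 0
Stationarity residual: grad f(x) + sum_i lambda_i a_i = (-1, 3)
  -> stationarity FAILS
Primal feasibility (all g_i <= 0): OK
Dual feasibility (all lambda_i >= 0): OK
Complementary slackness (lambda_i * g_i(x) = 0 for all i): OK

Verdict: the first failing condition is stationarity -> stat.

stat
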